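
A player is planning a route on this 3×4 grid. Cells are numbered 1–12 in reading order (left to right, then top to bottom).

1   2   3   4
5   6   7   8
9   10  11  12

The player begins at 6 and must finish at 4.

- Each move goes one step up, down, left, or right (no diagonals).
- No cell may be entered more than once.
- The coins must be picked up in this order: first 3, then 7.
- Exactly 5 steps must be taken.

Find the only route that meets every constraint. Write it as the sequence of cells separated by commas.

The waypoints must appear in the order 3, 7, with no cell reused.
Route from 6: up to 2, right to 3, down to 7, right to 8, up to 4 — 5 moves in all.
Check: order respected (3 at step 2, 7 at step 3); 5 moves as required.

6, 2, 3, 7, 8, 4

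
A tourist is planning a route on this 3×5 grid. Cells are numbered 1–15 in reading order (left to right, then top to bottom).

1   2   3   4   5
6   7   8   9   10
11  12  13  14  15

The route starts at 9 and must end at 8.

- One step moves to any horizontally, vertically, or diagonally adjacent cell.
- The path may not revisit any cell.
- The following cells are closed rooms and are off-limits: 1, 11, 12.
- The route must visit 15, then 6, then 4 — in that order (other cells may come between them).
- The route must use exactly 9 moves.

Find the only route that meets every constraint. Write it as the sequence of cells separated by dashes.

The waypoints must appear in the order 15, 6, 4, with no cell reused.
Route from 9: down-right to 15, 2× left (reaching 13), up-left to 7, left to 6, up-right to 2, 2× right (reaching 4), down-left to 8 — 9 moves in all.
Check: order respected (15 at step 1, 6 at step 5, 4 at step 8); 9 moves as required.

9 - 15 - 14 - 13 - 7 - 6 - 2 - 3 - 4 - 8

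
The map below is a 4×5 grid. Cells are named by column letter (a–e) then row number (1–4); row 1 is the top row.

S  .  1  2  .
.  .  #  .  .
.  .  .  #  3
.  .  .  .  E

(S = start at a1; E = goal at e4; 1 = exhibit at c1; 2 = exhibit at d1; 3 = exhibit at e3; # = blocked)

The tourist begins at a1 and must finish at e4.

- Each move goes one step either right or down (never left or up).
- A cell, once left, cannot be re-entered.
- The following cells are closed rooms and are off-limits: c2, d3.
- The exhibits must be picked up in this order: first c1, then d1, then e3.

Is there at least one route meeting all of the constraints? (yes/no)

One route that works: a1 → b1 → c1 → d1 → d2 → e2 → e3 → e4.

yes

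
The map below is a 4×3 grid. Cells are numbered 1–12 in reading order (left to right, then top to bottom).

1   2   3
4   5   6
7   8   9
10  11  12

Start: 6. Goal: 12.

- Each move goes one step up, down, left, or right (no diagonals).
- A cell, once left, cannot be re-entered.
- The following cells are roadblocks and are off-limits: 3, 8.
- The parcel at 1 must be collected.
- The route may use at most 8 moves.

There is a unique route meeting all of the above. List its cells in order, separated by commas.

The 8-move cap with required stops at 1 leaves no slack for detours.
Route from 6: left to 5, up to 2, left to 1, 3× down (reaching 10), 2× right (reaching 12) — 8 moves in all.
Check: all required cells visited; 8 ≤ 8 moves.

6, 5, 2, 1, 4, 7, 10, 11, 12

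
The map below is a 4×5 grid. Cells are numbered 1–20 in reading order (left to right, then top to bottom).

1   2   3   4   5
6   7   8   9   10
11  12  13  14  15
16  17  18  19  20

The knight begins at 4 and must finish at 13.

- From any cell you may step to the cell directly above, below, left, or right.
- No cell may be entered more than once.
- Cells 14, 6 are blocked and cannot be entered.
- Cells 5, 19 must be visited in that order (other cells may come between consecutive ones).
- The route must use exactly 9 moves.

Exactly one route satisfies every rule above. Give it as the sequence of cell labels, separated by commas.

4, 5, 10, 15, 20, 19, 18, 17, 12, 13

The waypoints must appear in the order 5, 19, with no cell reused.
Route from 4: right to 5, 3× down (reaching 20), 3× left (reaching 17), up to 12, right to 13 — 9 moves in all.
Check: order respected (5 at step 1, 19 at step 5); 9 moves as required.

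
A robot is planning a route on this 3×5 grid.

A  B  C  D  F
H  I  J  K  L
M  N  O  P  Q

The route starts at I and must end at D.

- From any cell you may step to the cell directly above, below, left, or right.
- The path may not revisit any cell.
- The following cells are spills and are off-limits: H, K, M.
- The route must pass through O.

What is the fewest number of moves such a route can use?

Any route passes through O somewhere between I and D. Summing Manhattan distances along the two legs (I → O → D) gives a lower bound of 2 + 3 = 5 moves.
A route of 5 moves achieves this: I → N → O → J → C → D.
Since 5 matches the lower bound, it is optimal.

5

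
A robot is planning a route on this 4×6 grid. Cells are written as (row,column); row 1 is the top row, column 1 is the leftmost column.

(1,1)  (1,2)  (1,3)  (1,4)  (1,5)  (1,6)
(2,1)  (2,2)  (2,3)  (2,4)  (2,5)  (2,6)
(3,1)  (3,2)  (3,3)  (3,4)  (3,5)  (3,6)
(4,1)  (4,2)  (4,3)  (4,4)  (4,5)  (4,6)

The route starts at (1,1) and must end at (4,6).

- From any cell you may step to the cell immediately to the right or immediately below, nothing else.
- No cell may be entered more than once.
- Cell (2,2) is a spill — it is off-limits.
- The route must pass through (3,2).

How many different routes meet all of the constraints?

5

A right/down-only route from (1,1) to (4,6) makes exactly 3 down-moves and 5 right-moves in some order.
With no other constraints that would be C(8,3) = 56 routes.
Split at (3,2) and multiply the segment counts (each segment already excludes blocked cells): (1,1)→(3,2): 1; (3,2)→(4,6): 5; product = 5.
That gives 5 routes.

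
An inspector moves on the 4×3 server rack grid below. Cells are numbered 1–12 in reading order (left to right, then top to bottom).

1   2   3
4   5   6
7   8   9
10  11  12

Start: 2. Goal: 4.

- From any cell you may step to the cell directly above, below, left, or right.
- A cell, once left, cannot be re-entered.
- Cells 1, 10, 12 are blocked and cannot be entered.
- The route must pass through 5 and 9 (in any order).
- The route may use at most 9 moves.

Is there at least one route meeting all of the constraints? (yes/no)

One route that works: 2 → 5 → 6 → 9 → 8 → 7 → 4.

yes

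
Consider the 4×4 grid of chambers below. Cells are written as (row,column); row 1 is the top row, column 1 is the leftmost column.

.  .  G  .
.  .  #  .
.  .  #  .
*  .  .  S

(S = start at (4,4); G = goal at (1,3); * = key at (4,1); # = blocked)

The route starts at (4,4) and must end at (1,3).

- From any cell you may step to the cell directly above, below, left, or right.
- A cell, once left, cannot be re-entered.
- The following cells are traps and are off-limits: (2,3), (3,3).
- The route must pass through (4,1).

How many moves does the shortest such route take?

Any route passes through (4,1) somewhere between (4,4) and (1,3). Summing Manhattan distances along the two legs ((4,4) → (4,1) → (1,3)) gives a lower bound of 3 + 5 = 8 moves.
A route of 8 moves achieves this: (4,4) → (4,3) → (4,2) → (4,1) → (3,1) → (2,1) → (1,1) → (1,2) → (1,3).
Since 8 matches the lower bound, it is optimal.

8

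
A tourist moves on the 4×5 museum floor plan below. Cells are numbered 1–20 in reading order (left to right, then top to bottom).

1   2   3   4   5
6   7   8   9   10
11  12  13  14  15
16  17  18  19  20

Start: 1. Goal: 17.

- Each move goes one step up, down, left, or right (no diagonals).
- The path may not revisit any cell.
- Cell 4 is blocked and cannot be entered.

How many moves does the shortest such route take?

4

The Manhattan distance from 1 to 17 is |1−4| + |1−2| = 4, so at least 4 moves are needed.
A route of 4 moves achieves this: 1 → 6 → 11 → 16 → 17.
Since 4 matches the lower bound, it is optimal.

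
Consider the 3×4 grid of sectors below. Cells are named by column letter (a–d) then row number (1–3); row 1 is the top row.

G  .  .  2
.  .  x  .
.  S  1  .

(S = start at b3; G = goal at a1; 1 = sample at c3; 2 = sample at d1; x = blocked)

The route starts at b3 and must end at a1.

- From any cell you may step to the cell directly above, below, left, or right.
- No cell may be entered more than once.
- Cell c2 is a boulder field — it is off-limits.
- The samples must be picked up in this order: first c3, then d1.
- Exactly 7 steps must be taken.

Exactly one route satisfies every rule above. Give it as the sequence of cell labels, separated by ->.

The waypoints must appear in the order c3, d1, with no cell reused.
Route from b3: 2× right (reaching d3), 2× up (reaching d1), 3× left (reaching a1) — 7 moves in all.
Check: order respected (1 at step 1, 2 at step 4); 7 moves as required.

b3 -> c3 -> d3 -> d2 -> d1 -> c1 -> b1 -> a1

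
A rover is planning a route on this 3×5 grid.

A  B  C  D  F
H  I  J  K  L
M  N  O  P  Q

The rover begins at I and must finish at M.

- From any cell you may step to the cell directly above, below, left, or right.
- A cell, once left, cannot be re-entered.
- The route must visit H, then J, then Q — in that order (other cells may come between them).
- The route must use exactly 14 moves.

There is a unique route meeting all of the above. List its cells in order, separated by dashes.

I - H - A - B - C - J - K - D - F - L - Q - P - O - N - M

The waypoints must appear in the order H, J, Q, with no cell reused.
Route from I: left to H, up to A, 2× right (reaching C), down to J, right to K, up to D, right to F, 2× down (reaching Q), 4× left (reaching M) — 14 moves in all.
Check: order respected (H at step 1, J at step 5, Q at step 10); 14 moves as required.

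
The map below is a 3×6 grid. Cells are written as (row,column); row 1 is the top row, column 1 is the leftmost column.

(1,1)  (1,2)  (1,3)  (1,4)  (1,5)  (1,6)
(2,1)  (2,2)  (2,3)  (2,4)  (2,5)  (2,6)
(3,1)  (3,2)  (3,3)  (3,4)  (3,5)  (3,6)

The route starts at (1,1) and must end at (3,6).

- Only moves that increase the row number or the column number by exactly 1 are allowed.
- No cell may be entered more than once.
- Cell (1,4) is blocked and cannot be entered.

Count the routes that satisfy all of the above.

15

A right/down-only route from (1,1) to (3,6) makes exactly 2 down-moves and 5 right-moves in some order.
With no other constraints that would be C(7,2) = 21 routes.
Subtract routes through each blocked cell (inclusion–exclusion for overlaps): − through (1,4): 6 → 15.
That gives 15 routes.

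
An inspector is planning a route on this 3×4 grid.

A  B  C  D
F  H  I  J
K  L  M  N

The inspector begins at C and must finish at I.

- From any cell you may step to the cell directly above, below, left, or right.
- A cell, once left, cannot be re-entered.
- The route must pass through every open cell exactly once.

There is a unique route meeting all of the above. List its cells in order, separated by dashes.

C - D - J - N - M - L - K - F - A - B - H - I

Need to visit all 12 open cells exactly once, starting at C and ending at I.
Route from C: right 1 to D, down 2 to N, left 3 to K, up 2 to A, right 1 to B, down 1 to H, right 1 to I — 11 moves in all.
Check: all 12 open cells covered.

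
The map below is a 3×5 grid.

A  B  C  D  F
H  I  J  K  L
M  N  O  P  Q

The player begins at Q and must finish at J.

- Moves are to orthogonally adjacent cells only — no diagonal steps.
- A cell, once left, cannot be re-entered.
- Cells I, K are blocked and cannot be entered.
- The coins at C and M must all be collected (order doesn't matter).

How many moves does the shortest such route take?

Any route passes through C and M in some order between Q and J. Summing Manhattan distances along each leg and taking the cheapest ordering (Q → M → C → J) gives a lower bound of 4 + 4 + 1 = 9 moves.
A route of 9 moves achieves this: Q → P → O → N → M → H → A → B → C → J.
Since 9 matches the lower bound, it is optimal.

9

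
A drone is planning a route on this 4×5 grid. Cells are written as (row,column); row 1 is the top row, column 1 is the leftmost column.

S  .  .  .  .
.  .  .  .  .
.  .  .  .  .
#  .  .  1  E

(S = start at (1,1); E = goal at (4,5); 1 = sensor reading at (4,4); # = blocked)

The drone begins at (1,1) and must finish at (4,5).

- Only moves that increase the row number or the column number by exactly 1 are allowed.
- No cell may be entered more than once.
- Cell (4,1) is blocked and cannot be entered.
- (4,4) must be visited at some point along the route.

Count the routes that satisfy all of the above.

19

A right/down-only route from (1,1) to (4,5) makes exactly 3 down-moves and 4 right-moves in some order.
With no other constraints that would be C(7,3) = 35 routes.
Split at (4,4) and multiply the segment counts (each segment already excludes blocked cells): (1,1)→(4,4): 19; (4,4)→(4,5): 1; product = 19.
That gives 19 routes.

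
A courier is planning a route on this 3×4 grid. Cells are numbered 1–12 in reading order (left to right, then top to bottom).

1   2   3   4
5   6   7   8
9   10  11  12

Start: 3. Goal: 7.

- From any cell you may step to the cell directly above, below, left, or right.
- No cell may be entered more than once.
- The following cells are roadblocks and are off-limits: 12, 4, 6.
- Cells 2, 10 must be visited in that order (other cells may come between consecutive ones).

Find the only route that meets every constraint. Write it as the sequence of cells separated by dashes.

The waypoints must appear in the order 2, 10, with no cell reused.
Route from 3: left 2 to 1, down 2 to 9, right 2 to 11, up 1 to 7 — 7 moves in all.
Check: order respected (2 at step 1, 10 at step 5).

3 - 2 - 1 - 5 - 9 - 10 - 11 - 7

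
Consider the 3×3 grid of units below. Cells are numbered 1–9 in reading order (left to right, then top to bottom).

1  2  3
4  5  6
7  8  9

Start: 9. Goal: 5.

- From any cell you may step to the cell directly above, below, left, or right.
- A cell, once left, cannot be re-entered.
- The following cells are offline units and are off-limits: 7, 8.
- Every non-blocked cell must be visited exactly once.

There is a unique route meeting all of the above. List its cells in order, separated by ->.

Need to visit all 7 open cells exactly once, starting at 9 and ending at 5.
Cell 1 has only two open neighbours (4 and 2), so the path must pass straight through it: one of those is the cell it's entered from and the other is where it exits.
Route from 9: 2× up (reaching 3), 2× left (reaching 1), down to 4, right to 5 — 6 moves in all.
Check: all 7 open cells covered.

9 -> 6 -> 3 -> 2 -> 1 -> 4 -> 5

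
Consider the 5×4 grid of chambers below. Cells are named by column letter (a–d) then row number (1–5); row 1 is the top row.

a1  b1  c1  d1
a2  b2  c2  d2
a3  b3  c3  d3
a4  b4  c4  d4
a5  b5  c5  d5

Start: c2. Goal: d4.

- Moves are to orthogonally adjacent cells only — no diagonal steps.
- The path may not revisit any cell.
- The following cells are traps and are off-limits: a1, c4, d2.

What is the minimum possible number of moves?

3

The Manhattan distance from c2 to d4 is |2−4| + |3−4| = 3, so at least 3 moves are needed.
A route of 3 moves achieves this: c2 → c3 → d3 → d4.
Since 3 matches the lower bound, it is optimal.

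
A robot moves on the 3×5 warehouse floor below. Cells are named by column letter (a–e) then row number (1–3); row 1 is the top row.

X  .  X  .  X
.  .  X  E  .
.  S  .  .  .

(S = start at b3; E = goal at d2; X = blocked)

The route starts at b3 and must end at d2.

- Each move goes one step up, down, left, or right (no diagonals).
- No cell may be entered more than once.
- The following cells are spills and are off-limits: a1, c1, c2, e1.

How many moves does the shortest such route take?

The Manhattan distance from b3 to d2 is |3−2| + |2−4| = 3, so at least 3 moves are needed.
A route of 3 moves achieves this: b3 → c3 → d3 → d2.
Since 3 matches the lower bound, it is optimal.

3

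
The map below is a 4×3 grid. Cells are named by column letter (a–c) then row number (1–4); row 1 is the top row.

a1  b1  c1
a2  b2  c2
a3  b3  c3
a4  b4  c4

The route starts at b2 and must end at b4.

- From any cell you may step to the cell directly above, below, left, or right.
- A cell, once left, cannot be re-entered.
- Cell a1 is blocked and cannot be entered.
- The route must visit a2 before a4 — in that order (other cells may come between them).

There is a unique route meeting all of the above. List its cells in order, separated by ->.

The waypoints must appear in the order a2, a4, with no cell reused.
Route from b2: left to a2, 2× down (reaching a4), right to b4 — 4 moves in all.
Check: order respected (a2 at step 1, a4 at step 3).

b2 -> a2 -> a3 -> a4 -> b4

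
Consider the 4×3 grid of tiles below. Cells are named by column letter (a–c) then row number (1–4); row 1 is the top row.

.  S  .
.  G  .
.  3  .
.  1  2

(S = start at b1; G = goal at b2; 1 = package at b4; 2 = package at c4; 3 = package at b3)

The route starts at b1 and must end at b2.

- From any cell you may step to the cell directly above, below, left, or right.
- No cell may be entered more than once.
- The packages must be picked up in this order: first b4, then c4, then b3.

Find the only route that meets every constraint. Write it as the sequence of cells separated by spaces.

b1 a1 a2 a3 a4 b4 c4 c3 b3 b2

The waypoints must appear in the order b4, c4, b3, with no cell reused.
Route from b1: left 1 to a1, down 3 to a4, right 2 to c4, up 1 to c3, left 1 to b3, up 1 to b2 — 9 moves in all.
Check: order respected (1 at step 5, 2 at step 6, 3 at step 8).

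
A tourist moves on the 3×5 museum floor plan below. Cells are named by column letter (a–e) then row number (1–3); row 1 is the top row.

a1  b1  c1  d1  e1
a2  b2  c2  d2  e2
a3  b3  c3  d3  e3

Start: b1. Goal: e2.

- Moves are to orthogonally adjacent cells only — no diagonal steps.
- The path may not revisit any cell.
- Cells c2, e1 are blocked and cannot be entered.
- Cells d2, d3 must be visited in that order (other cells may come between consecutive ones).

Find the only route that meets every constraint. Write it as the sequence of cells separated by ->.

The waypoints must appear in the order d2, d3, with no cell reused.
Route from b1: right 2 to d1, down 2 to d3, right 1 to e3, up 1 to e2 — 6 moves in all.
Check: order respected (d2 at step 3, d3 at step 4).

b1 -> c1 -> d1 -> d2 -> d3 -> e3 -> e2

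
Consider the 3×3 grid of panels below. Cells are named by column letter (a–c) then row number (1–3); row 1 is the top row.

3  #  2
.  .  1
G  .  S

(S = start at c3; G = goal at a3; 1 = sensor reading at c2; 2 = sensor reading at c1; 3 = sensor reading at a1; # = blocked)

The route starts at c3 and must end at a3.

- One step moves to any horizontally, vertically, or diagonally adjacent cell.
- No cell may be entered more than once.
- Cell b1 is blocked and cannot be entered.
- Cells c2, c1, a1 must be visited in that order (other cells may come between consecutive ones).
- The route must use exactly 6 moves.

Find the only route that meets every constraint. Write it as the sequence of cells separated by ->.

c3 -> c2 -> c1 -> b2 -> a1 -> a2 -> a3

The waypoints must appear in the order c2, c1, a1, with no cell reused.
Route from c3: 2× up (reaching c1), down-left to b2, up-left to a1, 2× down (reaching a3) — 6 moves in all.
Check: order respected (1 at step 1, 2 at step 2, 3 at step 4); 6 moves as required.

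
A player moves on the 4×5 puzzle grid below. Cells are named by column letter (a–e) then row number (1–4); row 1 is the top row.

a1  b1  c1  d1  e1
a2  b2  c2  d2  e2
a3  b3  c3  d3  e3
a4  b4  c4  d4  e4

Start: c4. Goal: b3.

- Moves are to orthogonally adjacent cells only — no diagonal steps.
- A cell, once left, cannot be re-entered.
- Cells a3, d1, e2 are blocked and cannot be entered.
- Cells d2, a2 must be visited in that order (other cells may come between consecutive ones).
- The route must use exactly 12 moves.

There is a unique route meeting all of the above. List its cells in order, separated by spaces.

The waypoints must appear in the order d2, a2, with no cell reused.
Route from c4: 2× right (reaching e4), up to e3, left to d3, up to d2, left to c2, up to c1, 2× left (reaching a1), down to a2, right to b2, down to b3 — 12 moves in all.
Check: order respected (d2 at step 5, a2 at step 10); 12 moves as required.

c4 d4 e4 e3 d3 d2 c2 c1 b1 a1 a2 b2 b3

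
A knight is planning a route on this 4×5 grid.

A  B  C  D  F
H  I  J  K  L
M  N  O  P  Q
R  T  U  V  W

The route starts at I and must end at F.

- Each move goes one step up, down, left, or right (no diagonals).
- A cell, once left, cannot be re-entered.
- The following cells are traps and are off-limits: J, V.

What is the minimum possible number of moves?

4

The Manhattan distance from I to F is |2−1| + |2−5| = 4, so at least 4 moves are needed.
A route of 4 moves achieves this: I → B → C → D → F.
Since 4 matches the lower bound, it is optimal.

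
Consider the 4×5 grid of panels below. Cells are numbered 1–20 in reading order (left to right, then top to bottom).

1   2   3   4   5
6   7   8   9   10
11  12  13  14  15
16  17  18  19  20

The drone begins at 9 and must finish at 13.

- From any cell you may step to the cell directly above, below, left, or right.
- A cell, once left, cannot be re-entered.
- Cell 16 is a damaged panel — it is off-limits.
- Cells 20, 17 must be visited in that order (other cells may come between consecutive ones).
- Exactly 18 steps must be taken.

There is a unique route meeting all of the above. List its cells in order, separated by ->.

The waypoints must appear in the order 20, 17, with no cell reused.
Route from 9: 2× down (reaching 19), right to 20, 3× up (reaching 5), 2× left (reaching 3), down to 8, left to 7, up to 2, left to 1, 2× down (reaching 11), right to 12, down to 17, right to 18, up to 13 — 18 moves in all.
Check: order respected (20 at step 3, 17 at step 16); 18 moves as required.

9 -> 14 -> 19 -> 20 -> 15 -> 10 -> 5 -> 4 -> 3 -> 8 -> 7 -> 2 -> 1 -> 6 -> 11 -> 12 -> 17 -> 18 -> 13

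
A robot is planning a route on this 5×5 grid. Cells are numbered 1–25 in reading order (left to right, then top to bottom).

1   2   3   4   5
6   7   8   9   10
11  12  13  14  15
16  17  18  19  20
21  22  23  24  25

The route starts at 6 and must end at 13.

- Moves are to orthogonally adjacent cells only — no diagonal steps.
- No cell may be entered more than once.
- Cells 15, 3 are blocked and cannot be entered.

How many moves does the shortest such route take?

The Manhattan distance from 6 to 13 is |2−3| + |1−3| = 3, so at least 3 moves are needed.
A route of 3 moves achieves this: 6 → 11 → 12 → 13.
Since 3 matches the lower bound, it is optimal.

3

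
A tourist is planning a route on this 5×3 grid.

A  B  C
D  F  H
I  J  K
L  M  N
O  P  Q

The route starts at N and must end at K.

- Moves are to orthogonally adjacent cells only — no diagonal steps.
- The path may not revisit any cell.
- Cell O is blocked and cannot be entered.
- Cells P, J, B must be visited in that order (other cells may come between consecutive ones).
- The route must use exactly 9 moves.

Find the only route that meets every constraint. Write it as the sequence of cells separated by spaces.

The waypoints must appear in the order P, J, B, with no cell reused.
Route from N: down to Q, left to P, 4× up (reaching B), right to C, 2× down (reaching K) — 9 moves in all.
Check: order respected (P at step 2, J at step 4, B at step 6); 9 moves as required.

N Q P M J F B C H K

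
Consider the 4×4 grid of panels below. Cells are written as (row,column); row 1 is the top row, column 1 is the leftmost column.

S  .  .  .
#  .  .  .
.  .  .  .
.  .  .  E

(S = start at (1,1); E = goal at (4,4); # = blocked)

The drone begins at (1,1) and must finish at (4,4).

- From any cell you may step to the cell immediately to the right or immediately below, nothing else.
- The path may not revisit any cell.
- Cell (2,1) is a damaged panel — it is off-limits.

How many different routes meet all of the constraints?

A right/down-only route from (1,1) to (4,4) makes exactly 3 down-moves and 3 right-moves in some order.
With no other constraints that would be C(6,3) = 20 routes.
Subtract routes through each blocked cell (inclusion–exclusion for overlaps): − through (2,1): 10 → 10.
That gives 10 routes.

10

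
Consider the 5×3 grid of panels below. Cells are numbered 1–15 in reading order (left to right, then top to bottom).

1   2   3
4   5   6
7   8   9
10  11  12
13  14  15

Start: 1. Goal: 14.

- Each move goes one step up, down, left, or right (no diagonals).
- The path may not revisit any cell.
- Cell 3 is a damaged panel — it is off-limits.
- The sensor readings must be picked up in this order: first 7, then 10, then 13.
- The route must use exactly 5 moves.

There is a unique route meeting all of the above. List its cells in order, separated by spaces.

The waypoints must appear in the order 7, 10, 13, with no cell reused.
Route from 1: 4× down (reaching 13), right to 14 — 5 moves in all.
Check: order respected (7 at step 2, 10 at step 3, 13 at step 4); 5 moves as required.

1 4 7 10 13 14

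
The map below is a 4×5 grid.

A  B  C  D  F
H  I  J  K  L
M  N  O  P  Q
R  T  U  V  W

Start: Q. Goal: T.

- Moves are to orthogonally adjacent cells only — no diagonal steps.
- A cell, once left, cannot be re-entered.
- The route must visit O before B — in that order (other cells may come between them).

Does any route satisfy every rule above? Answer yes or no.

yes

One route that works: Q → P → O → J → C → B → I → N → T.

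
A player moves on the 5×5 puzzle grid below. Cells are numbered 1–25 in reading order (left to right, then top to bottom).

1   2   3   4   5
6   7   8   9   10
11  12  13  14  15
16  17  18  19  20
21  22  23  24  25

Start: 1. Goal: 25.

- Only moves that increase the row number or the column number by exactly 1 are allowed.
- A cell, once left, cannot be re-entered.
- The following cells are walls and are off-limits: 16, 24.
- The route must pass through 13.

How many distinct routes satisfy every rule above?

18

A right/down-only route from 1 to 25 makes exactly 4 down-moves and 4 right-moves in some order.
With no other constraints that would be C(8,4) = 70 routes.
Split at 13 and multiply the segment counts (each segment already excludes blocked cells): 1→13: 6; 13→25: 3; product = 18.
That gives 18 routes.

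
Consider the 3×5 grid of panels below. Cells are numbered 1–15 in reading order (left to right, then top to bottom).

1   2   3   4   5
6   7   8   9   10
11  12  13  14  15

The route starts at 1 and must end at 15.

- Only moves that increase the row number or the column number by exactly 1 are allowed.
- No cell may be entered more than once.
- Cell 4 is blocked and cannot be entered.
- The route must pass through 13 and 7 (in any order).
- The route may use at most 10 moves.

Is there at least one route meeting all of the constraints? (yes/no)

One route that works: 1 → 6 → 7 → 12 → 13 → 14 → 15.

yes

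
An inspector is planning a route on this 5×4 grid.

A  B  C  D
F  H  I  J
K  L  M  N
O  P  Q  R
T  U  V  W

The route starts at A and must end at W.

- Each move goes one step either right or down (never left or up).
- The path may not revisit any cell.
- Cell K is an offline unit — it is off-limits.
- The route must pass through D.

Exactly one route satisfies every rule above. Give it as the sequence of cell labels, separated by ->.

A -> B -> C -> D -> J -> N -> R -> W

Moves only go right or down, so the column and row indices never decrease.
Route from A: right 3 to D, down 4 to W — 7 moves in all.
Check: all required cells visited.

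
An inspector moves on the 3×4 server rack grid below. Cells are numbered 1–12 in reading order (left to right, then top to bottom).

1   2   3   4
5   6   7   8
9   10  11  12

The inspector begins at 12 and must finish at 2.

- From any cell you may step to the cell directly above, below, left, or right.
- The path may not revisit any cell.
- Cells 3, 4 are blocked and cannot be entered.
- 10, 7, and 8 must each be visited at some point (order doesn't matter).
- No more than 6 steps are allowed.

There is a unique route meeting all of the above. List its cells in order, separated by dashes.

12 - 8 - 7 - 11 - 10 - 6 - 2

The budget equals the shortest possible length, so every move has to be on a shortest route through the required cells.
Route from 12: up to 8, left to 7, down to 11, left to 10, 2× up (reaching 2) — 6 moves in all.
Check: all required cells visited; 6 ≤ 6 moves.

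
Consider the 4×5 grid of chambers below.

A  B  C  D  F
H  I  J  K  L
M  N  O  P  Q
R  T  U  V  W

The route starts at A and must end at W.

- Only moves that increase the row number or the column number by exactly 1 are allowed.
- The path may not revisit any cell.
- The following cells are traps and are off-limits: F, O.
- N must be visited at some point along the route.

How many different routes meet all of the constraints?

3

A right/down-only route from A to W makes exactly 3 down-moves and 4 right-moves in some order.
With no other constraints that would be C(7,3) = 35 routes.
Split at N and multiply the segment counts (each segment already excludes blocked cells): A→N: 3; N→W: 1; product = 3.
That gives 3 routes.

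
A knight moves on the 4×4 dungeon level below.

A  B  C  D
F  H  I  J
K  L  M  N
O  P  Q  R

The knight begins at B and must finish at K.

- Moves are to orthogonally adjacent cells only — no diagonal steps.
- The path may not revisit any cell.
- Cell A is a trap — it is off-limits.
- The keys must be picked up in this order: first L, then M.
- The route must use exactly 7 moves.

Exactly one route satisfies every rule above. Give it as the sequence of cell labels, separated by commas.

B, H, L, M, Q, P, O, K

The waypoints must appear in the order L, M, with no cell reused.
Route from B: down 2 to L, right 1 to M, down 1 to Q, left 2 to O, up 1 to K — 7 moves in all.
Check: order respected (L at step 2, M at step 3); 7 moves as required.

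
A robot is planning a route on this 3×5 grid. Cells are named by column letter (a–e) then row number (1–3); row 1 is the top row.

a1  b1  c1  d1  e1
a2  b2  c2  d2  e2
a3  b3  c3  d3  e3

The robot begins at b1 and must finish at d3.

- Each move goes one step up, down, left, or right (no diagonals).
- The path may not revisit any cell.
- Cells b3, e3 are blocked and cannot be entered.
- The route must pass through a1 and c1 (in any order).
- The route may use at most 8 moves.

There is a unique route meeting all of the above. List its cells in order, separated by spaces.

b1 a1 a2 b2 c2 c1 d1 d2 d3

Any route must reach a1 and c1 and still end at d3 within 8 moves, so the order of the required stops is forced.
Route from b1: left to a1, down to a2, 2× right (reaching c2), up to c1, right to d1, 2× down (reaching d3) — 8 moves in all.
Check: all required cells visited; 8 ≤ 8 moves.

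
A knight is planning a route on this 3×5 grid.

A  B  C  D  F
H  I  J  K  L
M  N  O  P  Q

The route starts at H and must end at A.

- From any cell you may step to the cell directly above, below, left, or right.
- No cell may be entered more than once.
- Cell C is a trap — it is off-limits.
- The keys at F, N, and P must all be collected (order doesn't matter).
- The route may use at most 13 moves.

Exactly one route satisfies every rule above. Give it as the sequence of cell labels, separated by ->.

H -> M -> N -> O -> P -> Q -> L -> F -> D -> K -> J -> I -> B -> A

The budget equals the shortest possible length, so every move has to be on a shortest route through the required cells.
Route from H: down 1 to M, right 4 to Q, up 2 to F, left 1 to D, down 1 to K, left 2 to I, up 1 to B, left 1 to A — 13 moves in all.
Check: all required cells visited; 13 ≤ 13 moves.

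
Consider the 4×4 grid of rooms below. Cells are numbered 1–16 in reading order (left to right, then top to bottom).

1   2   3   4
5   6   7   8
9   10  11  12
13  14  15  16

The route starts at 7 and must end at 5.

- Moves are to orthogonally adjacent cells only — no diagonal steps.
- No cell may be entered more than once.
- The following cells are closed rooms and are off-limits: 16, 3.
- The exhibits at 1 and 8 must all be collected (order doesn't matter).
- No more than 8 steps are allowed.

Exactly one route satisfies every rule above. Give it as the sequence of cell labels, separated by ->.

Any route must reach 1 and 8 and still end at 5 within 8 moves, so the order of the required stops is forced.
Route from 7: right to 8, down to 12, 2× left (reaching 10), 2× up (reaching 2), left to 1, down to 5 — 8 moves in all.
Check: all required cells visited; 8 ≤ 8 moves.

7 -> 8 -> 12 -> 11 -> 10 -> 6 -> 2 -> 1 -> 5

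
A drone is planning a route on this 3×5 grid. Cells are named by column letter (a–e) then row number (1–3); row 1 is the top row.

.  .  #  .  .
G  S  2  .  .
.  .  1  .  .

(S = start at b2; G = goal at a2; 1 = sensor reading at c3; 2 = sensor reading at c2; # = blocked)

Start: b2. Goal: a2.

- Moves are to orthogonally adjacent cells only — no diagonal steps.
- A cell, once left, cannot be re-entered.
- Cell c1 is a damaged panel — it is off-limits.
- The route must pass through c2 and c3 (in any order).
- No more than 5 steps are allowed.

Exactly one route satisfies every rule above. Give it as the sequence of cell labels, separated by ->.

Any route must reach c2 and c3 and still end at a2 within 5 moves, so the order of the required stops is forced.
Route from b2: right 1 to c2, down 1 to c3, left 2 to a3, up 1 to a2 — 5 moves in all.
Check: all required cells visited; 5 ≤ 5 moves.

b2 -> c2 -> c3 -> b3 -> a3 -> a2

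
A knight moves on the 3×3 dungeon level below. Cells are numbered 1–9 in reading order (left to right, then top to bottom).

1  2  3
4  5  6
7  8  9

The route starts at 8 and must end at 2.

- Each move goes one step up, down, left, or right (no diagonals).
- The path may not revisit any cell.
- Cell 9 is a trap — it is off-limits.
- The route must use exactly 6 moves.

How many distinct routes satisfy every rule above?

1

Need simple routes of exactly 6 moves from 8 to 2 (Manhattan distance 2, so 2 moves are spent on a detour and 2 undoing it).
Enumerating: 8 7 4 5 6 3 2.
That gives 1 route.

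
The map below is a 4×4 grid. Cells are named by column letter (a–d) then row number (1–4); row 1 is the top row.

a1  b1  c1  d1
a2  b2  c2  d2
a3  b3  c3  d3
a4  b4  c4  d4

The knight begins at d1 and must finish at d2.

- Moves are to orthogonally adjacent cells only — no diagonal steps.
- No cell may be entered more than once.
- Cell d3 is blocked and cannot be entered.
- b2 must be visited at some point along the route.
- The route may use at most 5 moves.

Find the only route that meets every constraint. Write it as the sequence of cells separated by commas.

d1, c1, b1, b2, c2, d2

The budget equals the shortest possible length, so every move has to be on a shortest route through the required cells.
Route from d1: left 2 to b1, down 1 to b2, right 2 to d2 — 5 moves in all.
Check: all required cells visited; 5 ≤ 5 moves.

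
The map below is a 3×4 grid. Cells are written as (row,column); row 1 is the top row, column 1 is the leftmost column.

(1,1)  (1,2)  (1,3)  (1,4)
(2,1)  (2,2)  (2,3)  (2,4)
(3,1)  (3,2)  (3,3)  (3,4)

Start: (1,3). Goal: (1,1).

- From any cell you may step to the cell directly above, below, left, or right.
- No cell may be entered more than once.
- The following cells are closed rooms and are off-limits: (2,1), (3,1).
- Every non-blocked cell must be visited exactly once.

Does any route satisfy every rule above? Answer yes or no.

no

Colour the cells like a checkerboard: each orthogonal step flips colour, so a Hamiltonian route alternates colours. Here there are 5 cells of one colour and 5 of the other, with start on the same colour as the goal — the counts and endpoints can't be arranged into an alternating sequence of length 10, so no Hamiltonian route exists.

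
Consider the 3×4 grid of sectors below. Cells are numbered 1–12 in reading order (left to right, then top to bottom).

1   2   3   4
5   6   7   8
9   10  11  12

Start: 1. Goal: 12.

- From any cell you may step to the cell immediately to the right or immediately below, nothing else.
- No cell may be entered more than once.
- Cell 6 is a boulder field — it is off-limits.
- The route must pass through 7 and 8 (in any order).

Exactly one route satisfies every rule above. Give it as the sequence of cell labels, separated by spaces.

1 2 3 7 8 12

Moves only go right or down, so the column and row indices never decrease.
Route from 1: right 2 to 3, down 1 to 7, right 1 to 8, down 1 to 12 — 5 moves in all.
Check: all required cells visited.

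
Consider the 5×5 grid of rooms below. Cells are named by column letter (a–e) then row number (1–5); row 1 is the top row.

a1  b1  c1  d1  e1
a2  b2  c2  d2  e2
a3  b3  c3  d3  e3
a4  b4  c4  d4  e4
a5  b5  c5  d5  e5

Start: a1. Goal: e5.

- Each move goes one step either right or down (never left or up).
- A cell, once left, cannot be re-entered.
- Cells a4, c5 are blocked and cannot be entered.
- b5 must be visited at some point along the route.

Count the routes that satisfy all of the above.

0

A right/down-only route from a1 to e5 makes exactly 4 down-moves and 4 right-moves in some order.
With no other constraints that would be C(8,4) = 70 routes.
Split at b5 and multiply the segment counts (each segment already excludes blocked cells): a1→b5: 3; b5→e5: 0; product = 0.
No route satisfies every constraint, so the count is 0.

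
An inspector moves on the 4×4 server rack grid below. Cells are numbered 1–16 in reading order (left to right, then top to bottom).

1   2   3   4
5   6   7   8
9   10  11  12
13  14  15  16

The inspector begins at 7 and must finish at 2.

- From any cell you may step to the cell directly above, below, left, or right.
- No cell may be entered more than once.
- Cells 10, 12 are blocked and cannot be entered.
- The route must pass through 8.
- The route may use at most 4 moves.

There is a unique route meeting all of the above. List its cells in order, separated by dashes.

The budget equals the shortest possible length, so every move has to be on a shortest route through the required cells.
Route from 7: right to 8, up to 4, 2× left (reaching 2) — 4 moves in all.
Check: all required cells visited; 4 ≤ 4 moves.

7 - 8 - 4 - 3 - 2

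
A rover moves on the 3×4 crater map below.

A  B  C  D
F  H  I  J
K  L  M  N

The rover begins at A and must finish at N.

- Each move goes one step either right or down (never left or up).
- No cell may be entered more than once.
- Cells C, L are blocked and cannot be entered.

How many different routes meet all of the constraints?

4

A right/down-only route from A to N makes exactly 2 down-moves and 3 right-moves in some order.
With no other constraints that would be C(5,2) = 10 routes.
Subtract routes through each blocked cell (inclusion–exclusion for overlaps): − through C: 3 − through L: 3 → 4.
That gives 4 routes.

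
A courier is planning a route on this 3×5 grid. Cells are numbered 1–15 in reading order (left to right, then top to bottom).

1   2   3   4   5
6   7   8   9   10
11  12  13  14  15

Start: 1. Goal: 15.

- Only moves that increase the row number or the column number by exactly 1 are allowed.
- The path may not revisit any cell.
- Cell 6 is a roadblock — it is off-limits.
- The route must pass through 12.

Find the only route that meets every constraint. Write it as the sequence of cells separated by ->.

Moves only go right or down, so the column and row indices never decrease.
Route from 1: right to 2, 2× down (reaching 12), 3× right (reaching 15) — 6 moves in all.
Check: all required cells visited.

1 -> 2 -> 7 -> 12 -> 13 -> 14 -> 15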